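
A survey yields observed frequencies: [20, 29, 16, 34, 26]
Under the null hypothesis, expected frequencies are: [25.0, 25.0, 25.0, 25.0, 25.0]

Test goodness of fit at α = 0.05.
Chi-square goodness of fit test:
H₀: observed counts match expected distribution
H₁: observed counts differ from expected distribution
df = k - 1 = 4
χ² = Σ(O - E)²/E
   = (20 - 25.0)²/25.0 + (29 - 25.0)²/25.0 + (16 - 25.0)²/25.0 + (34 - 25.0)²/25.0 + (26 - 25.0)²/25.0
   = 1.000 + 0.640 + 3.240 + 3.240 + 0.040
   = 8.16
p-value = 0.0859

Since p-value > α = 0.05, we fail to reject H₀.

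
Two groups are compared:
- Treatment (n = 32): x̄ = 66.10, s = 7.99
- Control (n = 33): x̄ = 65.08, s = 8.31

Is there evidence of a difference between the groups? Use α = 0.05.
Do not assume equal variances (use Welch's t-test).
Welch's two-sample t-test:
H₀: μ₁ = μ₂
H₁: μ₁ ≠ μ₂
s₁²/n₁ = 7.99²/32 = 1.9950,  s₂²/n₂ = 8.31²/33 = 2.0926
SE = √(s₁²/n₁ + s₂²/n₂) = √(1.9950 + 2.0926) = 2.0218
df (Welch-Satterthwaite) = (s₁²/n₁ + s₂²/n₂)² / [(s₁²/n₁)²/(n₁-1) + (s₂²/n₂)²/(n₂-1)] ≈ 63.00
t = (x̄₁ - x̄₂) / SE = (66.10 - 65.08) / 2.0218 = 1.02 / 2.0218 = 0.505
p-value = 0.6157

Since p-value > α = 0.05, we fail to reject H₀.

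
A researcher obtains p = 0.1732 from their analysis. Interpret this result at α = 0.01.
Since p = 0.1732 > α = 0.01, fail to reject H₀.
There is insufficient evidence to reject the null hypothesis; the result is not statistically significant at the 0.01 level.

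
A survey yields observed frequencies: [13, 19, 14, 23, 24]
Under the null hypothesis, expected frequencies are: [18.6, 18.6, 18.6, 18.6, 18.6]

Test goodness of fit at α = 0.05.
Chi-square goodness of fit test:
H₀: observed counts match expected distribution
H₁: observed counts differ from expected distribution
df = k - 1 = 4
χ² = Σ(O - E)²/E
   = (13 - 18.6)²/18.6 + (19 - 18.6)²/18.6 + (14 - 18.6)²/18.6 + (23 - 18.6)²/18.6 + (24 - 18.6)²/18.6
   = 1.686 + 0.009 + 1.138 + 1.041 + 1.568
   = 5.44
p-value = 0.2450

Since p-value > α = 0.05, we fail to reject H₀.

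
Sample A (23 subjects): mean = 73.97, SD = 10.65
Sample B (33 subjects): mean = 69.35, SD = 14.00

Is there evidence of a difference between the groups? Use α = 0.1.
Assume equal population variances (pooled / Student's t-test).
Student's two-sample t-test (equal variances):
H₀: μ₁ = μ₂
H₁: μ₁ ≠ μ₂
df = n₁ + n₂ - 2 = 54
Pooled variance s_p² = [(n₁-1)s₁² + (n₂-1)s₂²] / (n₁ + n₂ - 2) = [(22)(10.65²) + (32)(14.00²)] / 54 = 162.3573
SE = √(s_p²(1/n₁ + 1/n₂)) = √(162.3573 × (1/23 + 1/33)) = 3.4611
t = (x̄₁ - x̄₂) / SE = (73.97 - 69.35) / 3.4611 = 4.62 / 3.4611 = 1.335
p-value = 0.1875

Since p-value > α = 0.1, we fail to reject H₀.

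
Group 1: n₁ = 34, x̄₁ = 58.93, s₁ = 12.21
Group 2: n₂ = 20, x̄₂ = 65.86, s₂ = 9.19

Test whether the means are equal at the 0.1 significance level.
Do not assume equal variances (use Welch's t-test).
Welch's two-sample t-test:
H₀: μ₁ = μ₂
H₁: μ₁ ≠ μ₂
s₁²/n₁ = 12.21²/34 = 4.3848,  s₂²/n₂ = 9.19²/20 = 4.2228
SE = √(s₁²/n₁ + s₂²/n₂) = √(4.3848 + 4.2228) = 2.9339
df (Welch-Satterthwaite) = (s₁²/n₁ + s₂²/n₂)² / [(s₁²/n₁)²/(n₁-1) + (s₂²/n₂)²/(n₂-1)] ≈ 48.71
t = (x̄₁ - x̄₂) / SE = (58.93 - 65.86) / 2.9339 = -6.93 / 2.9339 = -2.362
p-value = 0.0222

Since p-value < α = 0.1, we reject H₀.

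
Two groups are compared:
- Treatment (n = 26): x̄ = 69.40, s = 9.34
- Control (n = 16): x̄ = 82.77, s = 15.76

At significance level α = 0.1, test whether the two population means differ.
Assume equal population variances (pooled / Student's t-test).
Student's two-sample t-test (equal variances):
H₀: μ₁ = μ₂
H₁: μ₁ ≠ μ₂
df = n₁ + n₂ - 2 = 40
Pooled variance s_p² = [(n₁-1)s₁² + (n₂-1)s₂²] / (n₁ + n₂ - 2) = [(25)(9.34²) + (15)(15.76²)] / 40 = 147.6638
SE = √(s_p²(1/n₁ + 1/n₂)) = √(147.6638 × (1/26 + 1/16)) = 3.8611
t = (x̄₁ - x̄₂) / SE = (69.40 - 82.77) / 3.8611 = -13.37 / 3.8611 = -3.463
p-value = 0.0013

Since p-value < α = 0.1, we reject H₀.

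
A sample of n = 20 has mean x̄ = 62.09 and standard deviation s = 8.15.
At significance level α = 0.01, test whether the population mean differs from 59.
One-sample t-test:
H₀: μ = 59
H₁: μ ≠ 59
df = n - 1 = 19
t = (x̄ - μ₀) / (s/√n) = (62.09 - 59) / (8.15/√20) = 1.696
p-value = 0.1063

Since p-value > α = 0.01, we fail to reject H₀.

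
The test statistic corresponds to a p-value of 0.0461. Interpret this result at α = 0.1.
Since p = 0.0461 < α = 0.1, reject H₀.
There is sufficient evidence to reject the null hypothesis; the result is statistically significant at the 0.1 level.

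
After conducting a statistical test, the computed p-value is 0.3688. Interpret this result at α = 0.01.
Since p = 0.3688 > α = 0.01, fail to reject H₀.
There is insufficient evidence to reject the null hypothesis; the result is not statistically significant at the 0.01 level.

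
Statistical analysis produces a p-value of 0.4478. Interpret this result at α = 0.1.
Since p = 0.4478 > α = 0.1, fail to reject H₀.
There is insufficient evidence to reject the null hypothesis; the result is not statistically significant at the 0.1 level.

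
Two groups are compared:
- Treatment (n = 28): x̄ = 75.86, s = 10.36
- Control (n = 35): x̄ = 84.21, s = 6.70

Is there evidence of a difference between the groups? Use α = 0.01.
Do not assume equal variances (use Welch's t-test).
Welch's two-sample t-test:
H₀: μ₁ = μ₂
H₁: μ₁ ≠ μ₂
s₁²/n₁ = 10.36²/28 = 3.8332,  s₂²/n₂ = 6.70²/35 = 1.2826
SE = √(s₁²/n₁ + s₂²/n₂) = √(3.8332 + 1.2826) = 2.2618
df (Welch-Satterthwaite) = (s₁²/n₁ + s₂²/n₂)² / [(s₁²/n₁)²/(n₁-1) + (s₂²/n₂)²/(n₂-1)] ≈ 44.16
t = (x̄₁ - x̄₂) / SE = (75.86 - 84.21) / 2.2618 = -8.35 / 2.2618 = -3.692
p-value = 0.0006

Since p-value < α = 0.01, we reject H₀.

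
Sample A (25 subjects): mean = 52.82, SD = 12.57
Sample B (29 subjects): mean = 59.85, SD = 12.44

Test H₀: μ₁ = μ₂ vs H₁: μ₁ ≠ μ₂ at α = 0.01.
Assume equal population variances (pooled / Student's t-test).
Student's two-sample t-test (equal variances):
H₀: μ₁ = μ₂
H₁: μ₁ ≠ μ₂
df = n₁ + n₂ - 2 = 52
Pooled variance s_p² = [(n₁-1)s₁² + (n₂-1)s₂²] / (n₁ + n₂ - 2) = [(24)(12.57²) + (28)(12.44²)] / 52 = 156.2542
SE = √(s_p²(1/n₁ + 1/n₂)) = √(156.2542 × (1/25 + 1/29)) = 3.4115
t = (x̄₁ - x̄₂) / SE = (52.82 - 59.85) / 3.4115 = -7.03 / 3.4115 = -2.061
p-value = 0.0444

Since p-value > α = 0.01, we fail to reject H₀.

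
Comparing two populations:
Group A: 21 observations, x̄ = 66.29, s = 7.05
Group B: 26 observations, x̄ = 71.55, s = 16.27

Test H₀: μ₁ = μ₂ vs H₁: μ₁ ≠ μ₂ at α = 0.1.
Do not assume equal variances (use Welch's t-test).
Welch's two-sample t-test:
H₀: μ₁ = μ₂
H₁: μ₁ ≠ μ₂
s₁²/n₁ = 7.05²/21 = 2.3668,  s₂²/n₂ = 16.27²/26 = 10.1813
SE = √(s₁²/n₁ + s₂²/n₂) = √(2.3668 + 10.1813) = 3.5423
df (Welch-Satterthwaite) = (s₁²/n₁ + s₂²/n₂)² / [(s₁²/n₁)²/(n₁-1) + (s₂²/n₂)²/(n₂-1)] ≈ 35.57
t = (x̄₁ - x̄₂) / SE = (66.29 - 71.55) / 3.5423 = -5.26 / 3.5423 = -1.485
p-value = 0.1464

Since p-value > α = 0.1, we fail to reject H₀.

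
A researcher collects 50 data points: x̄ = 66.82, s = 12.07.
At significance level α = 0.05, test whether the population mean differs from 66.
One-sample t-test:
H₀: μ = 66
H₁: μ ≠ 66
df = n - 1 = 49
t = (x̄ - μ₀) / (s/√n) = (66.82 - 66) / (12.07/√50) = 0.480
p-value = 0.6331

Since p-value > α = 0.05, we fail to reject H₀.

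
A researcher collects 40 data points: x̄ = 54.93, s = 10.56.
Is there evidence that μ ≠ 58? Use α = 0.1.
One-sample t-test:
H₀: μ = 58
H₁: μ ≠ 58
df = n - 1 = 39
t = (x̄ - μ₀) / (s/√n) = (54.93 - 58) / (10.56/√40) = -1.839
p-value = 0.0736

Since p-value < α = 0.1, we reject H₀.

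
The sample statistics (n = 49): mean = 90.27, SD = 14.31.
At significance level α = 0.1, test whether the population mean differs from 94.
One-sample t-test:
H₀: μ = 94
H₁: μ ≠ 94
df = n - 1 = 48
t = (x̄ - μ₀) / (s/√n) = (90.27 - 94) / (14.31/√49) = -1.825
p-value = 0.0743

Since p-value < α = 0.1, we reject H₀.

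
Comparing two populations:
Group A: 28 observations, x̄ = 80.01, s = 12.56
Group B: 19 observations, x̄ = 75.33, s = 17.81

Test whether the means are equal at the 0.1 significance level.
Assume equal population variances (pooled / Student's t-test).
Student's two-sample t-test (equal variances):
H₀: μ₁ = μ₂
H₁: μ₁ ≠ μ₂
df = n₁ + n₂ - 2 = 45
Pooled variance s_p² = [(n₁-1)s₁² + (n₂-1)s₂²] / (n₁ + n₂ - 2) = [(27)(12.56²) + (18)(17.81²)] / 45 = 221.5306
SE = √(s_p²(1/n₁ + 1/n₂)) = √(221.5306 × (1/28 + 1/19)) = 4.4239
t = (x̄₁ - x̄₂) / SE = (80.01 - 75.33) / 4.4239 = 4.68 / 4.4239 = 1.058
p-value = 0.2958

Since p-value > α = 0.1, we fail to reject H₀.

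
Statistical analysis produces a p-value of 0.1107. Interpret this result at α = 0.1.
Since p = 0.1107 > α = 0.1, fail to reject H₀.
There is insufficient evidence to reject the null hypothesis; the result is not statistically significant at the 0.1 level.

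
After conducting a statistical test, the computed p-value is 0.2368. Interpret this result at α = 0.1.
Since p = 0.2368 > α = 0.1, fail to reject H₀.
There is insufficient evidence to reject the null hypothesis; the result is not statistically significant at the 0.1 level.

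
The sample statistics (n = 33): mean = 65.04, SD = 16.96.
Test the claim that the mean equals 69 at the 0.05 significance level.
One-sample t-test:
H₀: μ = 69
H₁: μ ≠ 69
df = n - 1 = 32
t = (x̄ - μ₀) / (s/√n) = (65.04 - 69) / (16.96/√33) = -1.341
p-value = 0.1893

Since p-value > α = 0.05, we fail to reject H₀.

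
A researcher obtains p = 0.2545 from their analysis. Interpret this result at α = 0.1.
Since p = 0.2545 > α = 0.1, fail to reject H₀.
There is insufficient evidence to reject the null hypothesis; the result is not statistically significant at the 0.1 level.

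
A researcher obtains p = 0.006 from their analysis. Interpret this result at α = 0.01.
Since p = 0.006 < α = 0.01, reject H₀.
There is sufficient evidence to reject the null hypothesis; the result is statistically significant at the 0.01 level.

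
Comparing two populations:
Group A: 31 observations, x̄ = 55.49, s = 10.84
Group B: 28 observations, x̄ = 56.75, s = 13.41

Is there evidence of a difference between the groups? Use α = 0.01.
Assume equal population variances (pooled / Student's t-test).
Student's two-sample t-test (equal variances):
H₀: μ₁ = μ₂
H₁: μ₁ ≠ μ₂
df = n₁ + n₂ - 2 = 57
Pooled variance s_p² = [(n₁-1)s₁² + (n₂-1)s₂²] / (n₁ + n₂ - 2) = [(30)(10.84²) + (27)(13.41²)] / 57 = 147.0268
SE = √(s_p²(1/n₁ + 1/n₂)) = √(147.0268 × (1/31 + 1/28)) = 3.1613
t = (x̄₁ - x̄₂) / SE = (55.49 - 56.75) / 3.1613 = -1.26 / 3.1613 = -0.399
p-value = 0.6917

Since p-value > α = 0.01, we fail to reject H₀.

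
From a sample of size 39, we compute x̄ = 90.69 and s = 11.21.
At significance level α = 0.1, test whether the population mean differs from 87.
One-sample t-test:
H₀: μ = 87
H₁: μ ≠ 87
df = n - 1 = 38
t = (x̄ - μ₀) / (s/√n) = (90.69 - 87) / (11.21/√39) = 2.056
p-value = 0.0467

Since p-value < α = 0.1, we reject H₀.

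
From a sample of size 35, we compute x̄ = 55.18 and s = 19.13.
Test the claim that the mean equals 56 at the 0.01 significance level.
One-sample t-test:
H₀: μ = 56
H₁: μ ≠ 56
df = n - 1 = 34
t = (x̄ - μ₀) / (s/√n) = (55.18 - 56) / (19.13/√35) = -0.254
p-value = 0.8013

Since p-value > α = 0.01, we fail to reject H₀.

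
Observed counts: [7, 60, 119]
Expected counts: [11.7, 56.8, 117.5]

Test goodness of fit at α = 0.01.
Chi-square goodness of fit test:
H₀: observed counts match expected distribution
H₁: observed counts differ from expected distribution
df = k - 1 = 2
χ² = Σ(O - E)²/E
   = (7 - 11.7)²/11.7 + (60 - 56.8)²/56.8 + (119 - 117.5)²/117.5
   = 1.888 + 0.180 + 0.019
   = 2.09
p-value = 0.3521

Since p-value > α = 0.01, we fail to reject H₀.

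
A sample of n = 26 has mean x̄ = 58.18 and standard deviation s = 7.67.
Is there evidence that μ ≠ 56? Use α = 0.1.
One-sample t-test:
H₀: μ = 56
H₁: μ ≠ 56
df = n - 1 = 25
t = (x̄ - μ₀) / (s/√n) = (58.18 - 56) / (7.67/√26) = 1.449
p-value = 0.1597

Since p-value > α = 0.1, we fail to reject H₀.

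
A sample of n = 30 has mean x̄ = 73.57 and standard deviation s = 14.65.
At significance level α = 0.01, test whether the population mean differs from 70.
One-sample t-test:
H₀: μ = 70
H₁: μ ≠ 70
df = n - 1 = 29
t = (x̄ - μ₀) / (s/√n) = (73.57 - 70) / (14.65/√30) = 1.335
p-value = 0.1924

Since p-value > α = 0.01, we fail to reject H₀.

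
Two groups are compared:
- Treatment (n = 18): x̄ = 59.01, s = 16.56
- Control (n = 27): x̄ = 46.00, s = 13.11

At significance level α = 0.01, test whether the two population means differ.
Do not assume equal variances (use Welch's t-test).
Welch's two-sample t-test:
H₀: μ₁ = μ₂
H₁: μ₁ ≠ μ₂
s₁²/n₁ = 16.56²/18 = 15.2352,  s₂²/n₂ = 13.11²/27 = 6.3656
SE = √(s₁²/n₁ + s₂²/n₂) = √(15.2352 + 6.3656) = 4.6477
df (Welch-Satterthwaite) = (s₁²/n₁ + s₂²/n₂)² / [(s₁²/n₁)²/(n₁-1) + (s₂²/n₂)²/(n₂-1)] ≈ 30.67
t = (x̄₁ - x̄₂) / SE = (59.01 - 46.00) / 4.6477 = 13.01 / 4.6477 = 2.799
p-value = 0.0088

Since p-value < α = 0.01, we reject H₀.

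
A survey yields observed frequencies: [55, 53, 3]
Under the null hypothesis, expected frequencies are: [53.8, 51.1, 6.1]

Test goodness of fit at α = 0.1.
Chi-square goodness of fit test:
H₀: observed counts match expected distribution
H₁: observed counts differ from expected distribution
df = k - 1 = 2
χ² = Σ(O - E)²/E
   = (55 - 53.8)²/53.8 + (53 - 51.1)²/51.1 + (3 - 6.1)²/6.1
   = 0.027 + 0.071 + 1.575
   = 1.67
p-value = 0.4333

Since p-value > α = 0.1, we fail to reject H₀.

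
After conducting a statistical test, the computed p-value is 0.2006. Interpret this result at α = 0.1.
Since p = 0.2006 > α = 0.1, fail to reject H₀.
There is insufficient evidence to reject the null hypothesis; the result is not statistically significant at the 0.1 level.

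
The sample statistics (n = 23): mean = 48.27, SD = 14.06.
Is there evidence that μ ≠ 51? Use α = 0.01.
One-sample t-test:
H₀: μ = 51
H₁: μ ≠ 51
df = n - 1 = 22
t = (x̄ - μ₀) / (s/√n) = (48.27 - 51) / (14.06/√23) = -0.931
p-value = 0.3619

Since p-value > α = 0.01, we fail to reject H₀.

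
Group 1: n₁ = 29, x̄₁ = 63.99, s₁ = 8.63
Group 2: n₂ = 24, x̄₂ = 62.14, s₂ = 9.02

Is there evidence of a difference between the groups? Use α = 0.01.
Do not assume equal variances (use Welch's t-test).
Welch's two-sample t-test:
H₀: μ₁ = μ₂
H₁: μ₁ ≠ μ₂
s₁²/n₁ = 8.63²/29 = 2.5682,  s₂²/n₂ = 9.02²/24 = 3.3900
SE = √(s₁²/n₁ + s₂²/n₂) = √(2.5682 + 3.3900) = 2.4409
df (Welch-Satterthwaite) = (s₁²/n₁ + s₂²/n₂)² / [(s₁²/n₁)²/(n₁-1) + (s₂²/n₂)²/(n₂-1)] ≈ 48.29
t = (x̄₁ - x̄₂) / SE = (63.99 - 62.14) / 2.4409 = 1.85 / 2.4409 = 0.758
p-value = 0.4522

Since p-value > α = 0.01, we fail to reject H₀.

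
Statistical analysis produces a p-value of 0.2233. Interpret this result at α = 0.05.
Since p = 0.2233 > α = 0.05, fail to reject H₀.
There is insufficient evidence to reject the null hypothesis; the result is not statistically significant at the 0.05 level.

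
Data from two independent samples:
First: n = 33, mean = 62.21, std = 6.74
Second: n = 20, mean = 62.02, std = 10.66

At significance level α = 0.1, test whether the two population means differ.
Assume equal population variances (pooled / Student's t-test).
Student's two-sample t-test (equal variances):
H₀: μ₁ = μ₂
H₁: μ₁ ≠ μ₂
df = n₁ + n₂ - 2 = 51
Pooled variance s_p² = [(n₁-1)s₁² + (n₂-1)s₂²] / (n₁ + n₂ - 2) = [(32)(6.74²) + (19)(10.66²)] / 51 = 70.8384
SE = √(s_p²(1/n₁ + 1/n₂)) = √(70.8384 × (1/33 + 1/20)) = 2.3851
t = (x̄₁ - x̄₂) / SE = (62.21 - 62.02) / 2.3851 = 0.19 / 2.3851 = 0.080
p-value = 0.9368

Since p-value > α = 0.1, we fail to reject H₀.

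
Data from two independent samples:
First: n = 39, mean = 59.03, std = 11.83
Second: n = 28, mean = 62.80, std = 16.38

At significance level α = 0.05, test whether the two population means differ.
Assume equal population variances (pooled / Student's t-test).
Student's two-sample t-test (equal variances):
H₀: μ₁ = μ₂
H₁: μ₁ ≠ μ₂
df = n₁ + n₂ - 2 = 65
Pooled variance s_p² = [(n₁-1)s₁² + (n₂-1)s₂²] / (n₁ + n₂ - 2) = [(38)(11.83²) + (27)(16.38²)] / 65 = 193.2658
SE = √(s_p²(1/n₁ + 1/n₂)) = √(193.2658 × (1/39 + 1/28)) = 3.4435
t = (x̄₁ - x̄₂) / SE = (59.03 - 62.80) / 3.4435 = -3.77 / 3.4435 = -1.095
p-value = 0.2776

Since p-value > α = 0.05, we fail to reject H₀.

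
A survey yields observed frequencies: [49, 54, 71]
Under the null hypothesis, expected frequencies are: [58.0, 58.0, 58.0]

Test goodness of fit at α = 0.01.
Chi-square goodness of fit test:
H₀: observed counts match expected distribution
H₁: observed counts differ from expected distribution
df = k - 1 = 2
χ² = Σ(O - E)²/E
   = (49 - 58.0)²/58.0 + (54 - 58.0)²/58.0 + (71 - 58.0)²/58.0
   = 1.397 + 0.276 + 2.914
   = 4.59
p-value = 0.1010

Since p-value > α = 0.01, we fail to reject H₀.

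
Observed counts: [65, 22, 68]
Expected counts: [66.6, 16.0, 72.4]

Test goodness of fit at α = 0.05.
Chi-square goodness of fit test:
H₀: observed counts match expected distribution
H₁: observed counts differ from expected distribution
df = k - 1 = 2
χ² = Σ(O - E)²/E
   = (65 - 66.6)²/66.6 + (22 - 16.0)²/16.0 + (68 - 72.4)²/72.4
   = 0.038 + 2.250 + 0.267
   = 2.56
p-value = 0.2786

Since p-value > α = 0.05, we fail to reject H₀.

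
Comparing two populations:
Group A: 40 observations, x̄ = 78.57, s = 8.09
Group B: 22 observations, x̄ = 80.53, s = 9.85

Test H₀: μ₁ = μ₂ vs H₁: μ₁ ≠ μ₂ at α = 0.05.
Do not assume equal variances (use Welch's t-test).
Welch's two-sample t-test:
H₀: μ₁ = μ₂
H₁: μ₁ ≠ μ₂
s₁²/n₁ = 8.09²/40 = 1.6362,  s₂²/n₂ = 9.85²/22 = 4.4101
SE = √(s₁²/n₁ + s₂²/n₂) = √(1.6362 + 4.4101) = 2.4589
df (Welch-Satterthwaite) = (s₁²/n₁ + s₂²/n₂)² / [(s₁²/n₁)²/(n₁-1) + (s₂²/n₂)²/(n₂-1)] ≈ 36.75
t = (x̄₁ - x̄₂) / SE = (78.57 - 80.53) / 2.4589 = -1.96 / 2.4589 = -0.797
p-value = 0.4305

Since p-value > α = 0.05, we fail to reject H₀.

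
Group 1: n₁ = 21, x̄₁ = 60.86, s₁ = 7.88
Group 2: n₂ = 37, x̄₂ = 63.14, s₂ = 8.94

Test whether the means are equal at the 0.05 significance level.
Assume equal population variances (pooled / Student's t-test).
Student's two-sample t-test (equal variances):
H₀: μ₁ = μ₂
H₁: μ₁ ≠ μ₂
df = n₁ + n₂ - 2 = 56
Pooled variance s_p² = [(n₁-1)s₁² + (n₂-1)s₂²] / (n₁ + n₂ - 2) = [(20)(7.88²) + (36)(8.94²)] / 56 = 73.5560
SE = √(s_p²(1/n₁ + 1/n₂)) = √(73.5560 × (1/21 + 1/37)) = 2.3432
t = (x̄₁ - x̄₂) / SE = (60.86 - 63.14) / 2.3432 = -2.28 / 2.3432 = -0.973
p-value = 0.3347

Since p-value > α = 0.05, we fail to reject H₀.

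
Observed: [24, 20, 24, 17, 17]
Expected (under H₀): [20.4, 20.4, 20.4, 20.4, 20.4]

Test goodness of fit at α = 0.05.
Chi-square goodness of fit test:
H₀: observed counts match expected distribution
H₁: observed counts differ from expected distribution
df = k - 1 = 4
χ² = Σ(O - E)²/E
   = (24 - 20.4)²/20.4 + (20 - 20.4)²/20.4 + (24 - 20.4)²/20.4 + (17 - 20.4)²/20.4 + (17 - 20.4)²/20.4
   = 0.635 + 0.008 + 0.635 + 0.567 + 0.567
   = 2.41
p-value = 0.6605

Since p-value > α = 0.05, we fail to reject H₀.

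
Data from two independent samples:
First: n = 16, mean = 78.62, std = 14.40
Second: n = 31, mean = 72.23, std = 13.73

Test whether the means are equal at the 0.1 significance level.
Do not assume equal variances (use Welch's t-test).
Welch's two-sample t-test:
H₀: μ₁ = μ₂
H₁: μ₁ ≠ μ₂
s₁²/n₁ = 14.40²/16 = 12.9600,  s₂²/n₂ = 13.73²/31 = 6.0811
SE = √(s₁²/n₁ + s₂²/n₂) = √(12.9600 + 6.0811) = 4.3636
df (Welch-Satterthwaite) = (s₁²/n₁ + s₂²/n₂)² / [(s₁²/n₁)²/(n₁-1) + (s₂²/n₂)²/(n₂-1)] ≈ 29.17
t = (x̄₁ - x̄₂) / SE = (78.62 - 72.23) / 4.3636 = 6.39 / 4.3636 = 1.464
p-value = 0.1538

Since p-value > α = 0.1, we fail to reject H₀.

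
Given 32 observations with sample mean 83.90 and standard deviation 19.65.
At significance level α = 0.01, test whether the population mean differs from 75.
One-sample t-test:
H₀: μ = 75
H₁: μ ≠ 75
df = n - 1 = 31
t = (x̄ - μ₀) / (s/√n) = (83.90 - 75) / (19.65/√32) = 2.562
p-value = 0.0155

Since p-value > α = 0.01, we fail to reject H₀.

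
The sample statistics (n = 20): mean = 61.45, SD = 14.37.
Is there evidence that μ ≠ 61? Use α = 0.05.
One-sample t-test:
H₀: μ = 61
H₁: μ ≠ 61
df = n - 1 = 19
t = (x̄ - μ₀) / (s/√n) = (61.45 - 61) / (14.37/√20) = 0.140
p-value = 0.8901

Since p-value > α = 0.05, we fail to reject H₀.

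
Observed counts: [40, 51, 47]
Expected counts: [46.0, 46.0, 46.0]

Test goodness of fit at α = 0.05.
Chi-square goodness of fit test:
H₀: observed counts match expected distribution
H₁: observed counts differ from expected distribution
df = k - 1 = 2
χ² = Σ(O - E)²/E
   = (40 - 46.0)²/46.0 + (51 - 46.0)²/46.0 + (47 - 46.0)²/46.0
   = 0.783 + 0.543 + 0.022
   = 1.35
p-value = 0.5097

Since p-value > α = 0.05, we fail to reject H₀.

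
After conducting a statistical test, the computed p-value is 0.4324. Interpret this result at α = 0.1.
Since p = 0.4324 > α = 0.1, fail to reject H₀.
There is insufficient evidence to reject the null hypothesis; the result is not statistically significant at the 0.1 level.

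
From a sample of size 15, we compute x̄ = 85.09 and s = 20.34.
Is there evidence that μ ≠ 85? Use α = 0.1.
One-sample t-test:
H₀: μ = 85
H₁: μ ≠ 85
df = n - 1 = 14
t = (x̄ - μ₀) / (s/√n) = (85.09 - 85) / (20.34/√15) = 0.017
p-value = 0.9866

Since p-value > α = 0.1, we fail to reject H₀.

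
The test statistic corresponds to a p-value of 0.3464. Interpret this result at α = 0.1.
Since p = 0.3464 > α = 0.1, fail to reject H₀.
There is insufficient evidence to reject the null hypothesis; the result is not statistically significant at the 0.1 level.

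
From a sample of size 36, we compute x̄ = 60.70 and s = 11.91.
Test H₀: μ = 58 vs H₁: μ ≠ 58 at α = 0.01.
One-sample t-test:
H₀: μ = 58
H₁: μ ≠ 58
df = n - 1 = 35
t = (x̄ - μ₀) / (s/√n) = (60.70 - 58) / (11.91/√36) = 1.360
p-value = 0.1825

Since p-value > α = 0.01, we fail to reject H₀.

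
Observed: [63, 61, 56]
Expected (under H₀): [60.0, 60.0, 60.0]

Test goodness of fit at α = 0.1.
Chi-square goodness of fit test:
H₀: observed counts match expected distribution
H₁: observed counts differ from expected distribution
df = k - 1 = 2
χ² = Σ(O - E)²/E
   = (63 - 60.0)²/60.0 + (61 - 60.0)²/60.0 + (56 - 60.0)²/60.0
   = 0.150 + 0.017 + 0.267
   = 0.43
p-value = 0.8052

Since p-value > α = 0.1, we fail to reject H₀.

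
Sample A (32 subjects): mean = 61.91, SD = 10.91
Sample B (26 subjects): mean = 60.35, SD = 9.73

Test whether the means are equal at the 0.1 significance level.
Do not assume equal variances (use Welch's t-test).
Welch's two-sample t-test:
H₀: μ₁ = μ₂
H₁: μ₁ ≠ μ₂
s₁²/n₁ = 10.91²/32 = 3.7196,  s₂²/n₂ = 9.73²/26 = 3.6413
SE = √(s₁²/n₁ + s₂²/n₂) = √(3.7196 + 3.6413) = 2.7131
df (Welch-Satterthwaite) = (s₁²/n₁ + s₂²/n₂)² / [(s₁²/n₁)²/(n₁-1) + (s₂²/n₂)²/(n₂-1)] ≈ 55.48
t = (x̄₁ - x̄₂) / SE = (61.91 - 60.35) / 2.7131 = 1.56 / 2.7131 = 0.575
p-value = 0.5676

Since p-value > α = 0.1, we fail to reject H₀.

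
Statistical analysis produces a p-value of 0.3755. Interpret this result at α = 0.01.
Since p = 0.3755 > α = 0.01, fail to reject H₀.
There is insufficient evidence to reject the null hypothesis; the result is not statistically significant at the 0.01 level.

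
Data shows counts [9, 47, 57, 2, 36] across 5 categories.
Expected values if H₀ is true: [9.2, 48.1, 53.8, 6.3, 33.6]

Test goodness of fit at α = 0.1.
Chi-square goodness of fit test:
H₀: observed counts match expected distribution
H₁: observed counts differ from expected distribution
df = k - 1 = 4
χ² = Σ(O - E)²/E
   = (9 - 9.2)²/9.2 + (47 - 48.1)²/48.1 + (57 - 53.8)²/53.8 + (2 - 6.3)²/6.3 + (36 - 33.6)²/33.6
   = 0.004 + 0.025 + 0.190 + 2.935 + 0.171
   = 3.33
p-value = 0.5048

Since p-value > α = 0.1, we fail to reject H₀.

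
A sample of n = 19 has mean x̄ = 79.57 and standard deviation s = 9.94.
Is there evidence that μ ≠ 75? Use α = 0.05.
One-sample t-test:
H₀: μ = 75
H₁: μ ≠ 75
df = n - 1 = 18
t = (x̄ - μ₀) / (s/√n) = (79.57 - 75) / (9.94/√19) = 2.004
p-value = 0.0604

Since p-value > α = 0.05, we fail to reject H₀.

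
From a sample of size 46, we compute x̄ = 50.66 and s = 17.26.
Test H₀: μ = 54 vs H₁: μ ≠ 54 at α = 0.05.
One-sample t-test:
H₀: μ = 54
H₁: μ ≠ 54
df = n - 1 = 45
t = (x̄ - μ₀) / (s/√n) = (50.66 - 54) / (17.26/√46) = -1.312
p-value = 0.1960

Since p-value > α = 0.05, we fail to reject H₀.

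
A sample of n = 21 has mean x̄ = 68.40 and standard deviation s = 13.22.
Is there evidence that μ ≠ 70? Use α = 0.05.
One-sample t-test:
H₀: μ = 70
H₁: μ ≠ 70
df = n - 1 = 20
t = (x̄ - μ₀) / (s/√n) = (68.40 - 70) / (13.22/√21) = -0.555
p-value = 0.5853

Since p-value > α = 0.05, we fail to reject H₀.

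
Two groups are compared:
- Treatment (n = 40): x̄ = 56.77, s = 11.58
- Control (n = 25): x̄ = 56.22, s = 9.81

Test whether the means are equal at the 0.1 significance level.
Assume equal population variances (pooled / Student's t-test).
Student's two-sample t-test (equal variances):
H₀: μ₁ = μ₂
H₁: μ₁ ≠ μ₂
df = n₁ + n₂ - 2 = 63
Pooled variance s_p² = [(n₁-1)s₁² + (n₂-1)s₂²] / (n₁ + n₂ - 2) = [(39)(11.58²) + (24)(9.81²)] / 63 = 119.6734
SE = √(s_p²(1/n₁ + 1/n₂)) = √(119.6734 × (1/40 + 1/25)) = 2.7890
t = (x̄₁ - x̄₂) / SE = (56.77 - 56.22) / 2.7890 = 0.55 / 2.7890 = 0.197
p-value = 0.8443

Since p-value > α = 0.1, we fail to reject H₀.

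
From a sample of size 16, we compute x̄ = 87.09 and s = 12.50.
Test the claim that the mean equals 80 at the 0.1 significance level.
One-sample t-test:
H₀: μ = 80
H₁: μ ≠ 80
df = n - 1 = 15
t = (x̄ - μ₀) / (s/√n) = (87.09 - 80) / (12.50/√16) = 2.269
p-value = 0.0385

Since p-value < α = 0.1, we reject H₀.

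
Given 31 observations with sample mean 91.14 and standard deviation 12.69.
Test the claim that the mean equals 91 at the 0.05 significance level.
One-sample t-test:
H₀: μ = 91
H₁: μ ≠ 91
df = n - 1 = 30
t = (x̄ - μ₀) / (s/√n) = (91.14 - 91) / (12.69/√31) = 0.061
p-value = 0.9514

Since p-value > α = 0.05, we fail to reject H₀.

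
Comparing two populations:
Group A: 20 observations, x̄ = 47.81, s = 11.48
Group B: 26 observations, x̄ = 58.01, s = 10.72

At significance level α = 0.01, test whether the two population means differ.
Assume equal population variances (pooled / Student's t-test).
Student's two-sample t-test (equal variances):
H₀: μ₁ = μ₂
H₁: μ₁ ≠ μ₂
df = n₁ + n₂ - 2 = 44
Pooled variance s_p² = [(n₁-1)s₁² + (n₂-1)s₂²] / (n₁ + n₂ - 2) = [(19)(11.48²) + (25)(10.72²)] / 44 = 122.2040
SE = √(s_p²(1/n₁ + 1/n₂)) = √(122.2040 × (1/20 + 1/26)) = 3.2879
t = (x̄₁ - x̄₂) / SE = (47.81 - 58.01) / 3.2879 = -10.20 / 3.2879 = -3.102
p-value = 0.0033

Since p-value < α = 0.01, we reject H₀.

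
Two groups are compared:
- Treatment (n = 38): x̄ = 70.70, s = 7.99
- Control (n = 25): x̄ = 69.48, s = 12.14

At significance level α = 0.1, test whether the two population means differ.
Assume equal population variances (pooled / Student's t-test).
Student's two-sample t-test (equal variances):
H₀: μ₁ = μ₂
H₁: μ₁ ≠ μ₂
df = n₁ + n₂ - 2 = 61
Pooled variance s_p² = [(n₁-1)s₁² + (n₂-1)s₂²] / (n₁ + n₂ - 2) = [(37)(7.99²) + (24)(12.14²)] / 61 = 96.7081
SE = √(s_p²(1/n₁ + 1/n₂)) = √(96.7081 × (1/38 + 1/25)) = 2.5324
t = (x̄₁ - x̄₂) / SE = (70.70 - 69.48) / 2.5324 = 1.22 / 2.5324 = 0.482
p-value = 0.6317

Since p-value > α = 0.1, we fail to reject H₀.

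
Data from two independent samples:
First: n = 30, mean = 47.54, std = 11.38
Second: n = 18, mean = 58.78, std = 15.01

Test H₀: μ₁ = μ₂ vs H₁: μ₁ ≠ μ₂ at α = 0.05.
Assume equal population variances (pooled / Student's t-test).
Student's two-sample t-test (equal variances):
H₀: μ₁ = μ₂
H₁: μ₁ ≠ μ₂
df = n₁ + n₂ - 2 = 46
Pooled variance s_p² = [(n₁-1)s₁² + (n₂-1)s₂²] / (n₁ + n₂ - 2) = [(29)(11.38²) + (17)(15.01²)] / 46 = 164.9072
SE = √(s_p²(1/n₁ + 1/n₂)) = √(164.9072 × (1/30 + 1/18)) = 3.8286
t = (x̄₁ - x̄₂) / SE = (47.54 - 58.78) / 3.8286 = -11.24 / 3.8286 = -2.936
p-value = 0.0052

Since p-value < α = 0.05, we reject H₀.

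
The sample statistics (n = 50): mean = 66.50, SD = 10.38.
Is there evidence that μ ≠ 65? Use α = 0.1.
One-sample t-test:
H₀: μ = 65
H₁: μ ≠ 65
df = n - 1 = 49
t = (x̄ - μ₀) / (s/√n) = (66.50 - 65) / (10.38/√50) = 1.022
p-value = 0.3119

Since p-value > α = 0.1, we fail to reject H₀.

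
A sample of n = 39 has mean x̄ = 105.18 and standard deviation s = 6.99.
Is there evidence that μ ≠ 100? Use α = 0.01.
One-sample t-test:
H₀: μ = 100
H₁: μ ≠ 100
df = n - 1 = 38
t = (x̄ - μ₀) / (s/√n) = (105.18 - 100) / (6.99/√39) = 4.628
p-value < 0.0001

Since p-value < α = 0.01, we reject H₀.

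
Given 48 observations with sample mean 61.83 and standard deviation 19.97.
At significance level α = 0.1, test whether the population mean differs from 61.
One-sample t-test:
H₀: μ = 61
H₁: μ ≠ 61
df = n - 1 = 47
t = (x̄ - μ₀) / (s/√n) = (61.83 - 61) / (19.97/√48) = 0.288
p-value = 0.7746

Since p-value > α = 0.1, we fail to reject H₀.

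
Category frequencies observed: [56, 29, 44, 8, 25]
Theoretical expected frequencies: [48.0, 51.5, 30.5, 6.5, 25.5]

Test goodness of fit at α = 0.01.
Chi-square goodness of fit test:
H₀: observed counts match expected distribution
H₁: observed counts differ from expected distribution
df = k - 1 = 4
χ² = Σ(O - E)²/E
   = (56 - 48.0)²/48.0 + (29 - 51.5)²/51.5 + (44 - 30.5)²/30.5 + (8 - 6.5)²/6.5 + (25 - 25.5)²/25.5
   = 1.333 + 9.830 + 5.975 + 0.346 + 0.010
   = 17.49
p-value = 0.0015

Since p-value < α = 0.01, we reject H₀.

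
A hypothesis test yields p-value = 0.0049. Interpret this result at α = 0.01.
Since p = 0.0049 < α = 0.01, reject H₀.
There is sufficient evidence to reject the null hypothesis; the result is statistically significant at the 0.01 level.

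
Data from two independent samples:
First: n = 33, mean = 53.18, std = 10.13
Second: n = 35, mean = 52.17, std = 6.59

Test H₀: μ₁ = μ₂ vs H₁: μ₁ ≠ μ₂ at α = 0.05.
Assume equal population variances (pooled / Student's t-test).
Student's two-sample t-test (equal variances):
H₀: μ₁ = μ₂
H₁: μ₁ ≠ μ₂
df = n₁ + n₂ - 2 = 66
Pooled variance s_p² = [(n₁-1)s₁² + (n₂-1)s₂²] / (n₁ + n₂ - 2) = [(32)(10.13²) + (34)(6.59²)] / 66 = 72.1257
SE = √(s_p²(1/n₁ + 1/n₂)) = √(72.1257 × (1/33 + 1/35)) = 2.0607
t = (x̄₁ - x̄₂) / SE = (53.18 - 52.17) / 2.0607 = 1.01 / 2.0607 = 0.490
p-value = 0.6257

Since p-value > α = 0.05, we fail to reject H₀.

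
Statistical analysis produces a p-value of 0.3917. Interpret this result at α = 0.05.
Since p = 0.3917 > α = 0.05, fail to reject H₀.
There is insufficient evidence to reject the null hypothesis; the result is not statistically significant at the 0.05 level.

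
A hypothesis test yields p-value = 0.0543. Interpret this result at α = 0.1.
Since p = 0.0543 < α = 0.1, reject H₀.
There is sufficient evidence to reject the null hypothesis; the result is statistically significant at the 0.1 level.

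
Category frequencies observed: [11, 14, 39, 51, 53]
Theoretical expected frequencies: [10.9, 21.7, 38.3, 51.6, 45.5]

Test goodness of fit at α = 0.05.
Chi-square goodness of fit test:
H₀: observed counts match expected distribution
H₁: observed counts differ from expected distribution
df = k - 1 = 4
χ² = Σ(O - E)²/E
   = (11 - 10.9)²/10.9 + (14 - 21.7)²/21.7 + (39 - 38.3)²/38.3 + (51 - 51.6)²/51.6 + (53 - 45.5)²/45.5
   = 0.001 + 2.732 + 0.013 + 0.007 + 1.236
   = 3.99
p-value = 0.4075

Since p-value > α = 0.05, we fail to reject H₀.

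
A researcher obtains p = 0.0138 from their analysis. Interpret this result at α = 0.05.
Since p = 0.0138 < α = 0.05, reject H₀.
There is sufficient evidence to reject the null hypothesis; the result is statistically significant at the 0.05 level.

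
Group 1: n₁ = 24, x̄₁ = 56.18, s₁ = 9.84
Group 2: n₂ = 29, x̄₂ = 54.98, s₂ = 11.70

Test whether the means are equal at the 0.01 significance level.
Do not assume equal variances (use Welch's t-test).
Welch's two-sample t-test:
H₀: μ₁ = μ₂
H₁: μ₁ ≠ μ₂
s₁²/n₁ = 9.84²/24 = 4.0344,  s₂²/n₂ = 11.70²/29 = 4.7203
SE = √(s₁²/n₁ + s₂²/n₂) = √(4.0344 + 4.7203) = 2.9588
df (Welch-Satterthwaite) = (s₁²/n₁ + s₂²/n₂)² / [(s₁²/n₁)²/(n₁-1) + (s₂²/n₂)²/(n₂-1)] ≈ 50.98
t = (x̄₁ - x̄₂) / SE = (56.18 - 54.98) / 2.9588 = 1.20 / 2.9588 = 0.406
p-value = 0.6868

Since p-value > α = 0.01, we fail to reject H₀.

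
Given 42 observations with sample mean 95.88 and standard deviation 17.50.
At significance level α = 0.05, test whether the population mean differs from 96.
One-sample t-test:
H₀: μ = 96
H₁: μ ≠ 96
df = n - 1 = 41
t = (x̄ - μ₀) / (s/√n) = (95.88 - 96) / (17.50/√42) = -0.044
p-value = 0.9648

Since p-value > α = 0.05, we fail to reject H₀.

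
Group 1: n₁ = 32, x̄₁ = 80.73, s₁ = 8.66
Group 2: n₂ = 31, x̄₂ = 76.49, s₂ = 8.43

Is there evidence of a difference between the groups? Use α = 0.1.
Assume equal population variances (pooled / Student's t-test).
Student's two-sample t-test (equal variances):
H₀: μ₁ = μ₂
H₁: μ₁ ≠ μ₂
df = n₁ + n₂ - 2 = 61
Pooled variance s_p² = [(n₁-1)s₁² + (n₂-1)s₂²] / (n₁ + n₂ - 2) = [(31)(8.66²) + (30)(8.43²)] / 61 = 73.0625
SE = √(s_p²(1/n₁ + 1/n₂)) = √(73.0625 × (1/32 + 1/31)) = 2.1541
t = (x̄₁ - x̄₂) / SE = (80.73 - 76.49) / 2.1541 = 4.24 / 2.1541 = 1.968
p-value = 0.0536

Since p-value < α = 0.1, we reject H₀.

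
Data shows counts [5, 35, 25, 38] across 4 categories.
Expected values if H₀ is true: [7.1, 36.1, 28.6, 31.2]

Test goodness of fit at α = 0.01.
Chi-square goodness of fit test:
H₀: observed counts match expected distribution
H₁: observed counts differ from expected distribution
df = k - 1 = 3
χ² = Σ(O - E)²/E
   = (5 - 7.1)²/7.1 + (35 - 36.1)²/36.1 + (25 - 28.6)²/28.6 + (38 - 31.2)²/31.2
   = 0.621 + 0.034 + 0.453 + 1.482
   = 2.59
p-value = 0.4593

Since p-value > α = 0.01, we fail to reject H₀.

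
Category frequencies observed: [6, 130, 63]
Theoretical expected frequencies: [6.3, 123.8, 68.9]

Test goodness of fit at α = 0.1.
Chi-square goodness of fit test:
H₀: observed counts match expected distribution
H₁: observed counts differ from expected distribution
df = k - 1 = 2
χ² = Σ(O - E)²/E
   = (6 - 6.3)²/6.3 + (130 - 123.8)²/123.8 + (63 - 68.9)²/68.9
   = 0.014 + 0.311 + 0.505
   = 0.83
p-value = 0.6603

Since p-value > α = 0.1, we fail to reject H₀.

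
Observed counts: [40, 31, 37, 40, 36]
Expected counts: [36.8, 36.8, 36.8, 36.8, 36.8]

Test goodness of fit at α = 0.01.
Chi-square goodness of fit test:
H₀: observed counts match expected distribution
H₁: observed counts differ from expected distribution
df = k - 1 = 4
χ² = Σ(O - E)²/E
   = (40 - 36.8)²/36.8 + (31 - 36.8)²/36.8 + (37 - 36.8)²/36.8 + (40 - 36.8)²/36.8 + (36 - 36.8)²/36.8
   = 0.278 + 0.914 + 0.001 + 0.278 + 0.017
   = 1.49
p-value = 0.8286

Since p-value > α = 0.01, we fail to reject H₀.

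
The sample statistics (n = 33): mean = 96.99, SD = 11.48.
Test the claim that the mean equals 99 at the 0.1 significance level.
One-sample t-test:
H₀: μ = 99
H₁: μ ≠ 99
df = n - 1 = 32
t = (x̄ - μ₀) / (s/√n) = (96.99 - 99) / (11.48/√33) = -1.006
p-value = 0.3221

Since p-value > α = 0.1, we fail to reject H₀.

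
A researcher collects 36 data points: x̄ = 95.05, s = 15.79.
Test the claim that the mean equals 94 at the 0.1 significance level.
One-sample t-test:
H₀: μ = 94
H₁: μ ≠ 94
df = n - 1 = 35
t = (x̄ - μ₀) / (s/√n) = (95.05 - 94) / (15.79/√36) = 0.399
p-value = 0.6923

Since p-value > α = 0.1, we fail to reject H₀.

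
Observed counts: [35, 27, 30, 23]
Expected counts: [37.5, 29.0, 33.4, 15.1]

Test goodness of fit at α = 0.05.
Chi-square goodness of fit test:
H₀: observed counts match expected distribution
H₁: observed counts differ from expected distribution
df = k - 1 = 3
χ² = Σ(O - E)²/E
   = (35 - 37.5)²/37.5 + (27 - 29.0)²/29.0 + (30 - 33.4)²/33.4 + (23 - 15.1)²/15.1
   = 0.167 + 0.138 + 0.346 + 4.133
   = 4.78
p-value = 0.1883

Since p-value > α = 0.05, we fail to reject H₀.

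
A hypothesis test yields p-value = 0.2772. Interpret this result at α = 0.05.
Since p = 0.2772 > α = 0.05, fail to reject H₀.
There is insufficient evidence to reject the null hypothesis; the result is not statistically significant at the 0.05 level.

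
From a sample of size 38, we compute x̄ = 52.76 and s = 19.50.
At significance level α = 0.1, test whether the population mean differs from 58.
One-sample t-test:
H₀: μ = 58
H₁: μ ≠ 58
df = n - 1 = 37
t = (x̄ - μ₀) / (s/√n) = (52.76 - 58) / (19.50/√38) = -1.656
p-value = 0.1061

Since p-value > α = 0.1, we fail to reject H₀.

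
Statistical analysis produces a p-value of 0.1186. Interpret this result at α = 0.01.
Since p = 0.1186 > α = 0.01, fail to reject H₀.
There is insufficient evidence to reject the null hypothesis; the result is not statistically significant at the 0.01 level.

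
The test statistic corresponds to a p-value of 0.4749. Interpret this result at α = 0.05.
Since p = 0.4749 > α = 0.05, fail to reject H₀.
There is insufficient evidence to reject the null hypothesis; the result is not statistically significant at the 0.05 level.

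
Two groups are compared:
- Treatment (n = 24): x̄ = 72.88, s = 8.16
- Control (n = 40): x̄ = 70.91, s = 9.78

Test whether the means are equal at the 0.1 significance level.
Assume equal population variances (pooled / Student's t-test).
Student's two-sample t-test (equal variances):
H₀: μ₁ = μ₂
H₁: μ₁ ≠ μ₂
df = n₁ + n₂ - 2 = 62
Pooled variance s_p² = [(n₁-1)s₁² + (n₂-1)s₂²] / (n₁ + n₂ - 2) = [(23)(8.16²) + (39)(9.78²)] / 62 = 84.8670
SE = √(s_p²(1/n₁ + 1/n₂)) = √(84.8670 × (1/24 + 1/40)) = 2.3786
t = (x̄₁ - x̄₂) / SE = (72.88 - 70.91) / 2.3786 = 1.97 / 2.3786 = 0.828
p-value = 0.4107

Since p-value > α = 0.1, we fail to reject H₀.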